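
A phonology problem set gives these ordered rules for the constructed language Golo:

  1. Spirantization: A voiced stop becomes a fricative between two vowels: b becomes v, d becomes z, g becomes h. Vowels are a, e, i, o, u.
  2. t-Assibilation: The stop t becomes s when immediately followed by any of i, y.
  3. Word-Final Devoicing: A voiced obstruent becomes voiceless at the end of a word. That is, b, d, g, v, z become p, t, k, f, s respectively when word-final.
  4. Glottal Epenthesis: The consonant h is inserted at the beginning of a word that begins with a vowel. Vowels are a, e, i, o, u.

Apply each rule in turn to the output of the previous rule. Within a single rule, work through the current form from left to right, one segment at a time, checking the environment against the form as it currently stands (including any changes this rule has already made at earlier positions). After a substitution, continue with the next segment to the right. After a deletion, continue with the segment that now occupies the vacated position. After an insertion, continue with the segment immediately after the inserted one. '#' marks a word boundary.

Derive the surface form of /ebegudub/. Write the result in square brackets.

1 Spirantization: [ebegudub] → [evehuzub]
2 t-Assibilation: no change — [evehuzub]
3 Word-Final Devoicing: [evehuzub] → [evehuzup]
4 Glottal Epenthesis: [evehuzup] → [hevehuzup]

[hevehuzup]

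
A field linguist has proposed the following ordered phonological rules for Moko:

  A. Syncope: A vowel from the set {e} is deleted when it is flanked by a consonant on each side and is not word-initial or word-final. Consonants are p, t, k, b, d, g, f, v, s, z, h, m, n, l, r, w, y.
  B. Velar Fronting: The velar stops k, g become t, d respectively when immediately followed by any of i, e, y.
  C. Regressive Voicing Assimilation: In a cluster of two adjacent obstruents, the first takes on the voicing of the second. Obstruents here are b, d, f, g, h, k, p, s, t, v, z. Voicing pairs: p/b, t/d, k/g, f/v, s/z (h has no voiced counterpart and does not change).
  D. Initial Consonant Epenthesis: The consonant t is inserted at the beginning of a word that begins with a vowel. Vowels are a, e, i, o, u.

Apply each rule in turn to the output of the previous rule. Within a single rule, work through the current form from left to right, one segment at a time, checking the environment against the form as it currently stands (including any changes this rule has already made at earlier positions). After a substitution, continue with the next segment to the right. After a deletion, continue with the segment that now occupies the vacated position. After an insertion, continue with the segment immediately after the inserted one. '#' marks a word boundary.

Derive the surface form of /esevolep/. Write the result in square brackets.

A Syncope: [esevolep] → [esvolp]
B Velar Fronting: no change — [esvolp]
C Regressive Voicing Assimilation: [esvolp] → [ezvolp]
D Initial Consonant Epenthesis: [ezvolp] → [tezvolp]

[tezvolp]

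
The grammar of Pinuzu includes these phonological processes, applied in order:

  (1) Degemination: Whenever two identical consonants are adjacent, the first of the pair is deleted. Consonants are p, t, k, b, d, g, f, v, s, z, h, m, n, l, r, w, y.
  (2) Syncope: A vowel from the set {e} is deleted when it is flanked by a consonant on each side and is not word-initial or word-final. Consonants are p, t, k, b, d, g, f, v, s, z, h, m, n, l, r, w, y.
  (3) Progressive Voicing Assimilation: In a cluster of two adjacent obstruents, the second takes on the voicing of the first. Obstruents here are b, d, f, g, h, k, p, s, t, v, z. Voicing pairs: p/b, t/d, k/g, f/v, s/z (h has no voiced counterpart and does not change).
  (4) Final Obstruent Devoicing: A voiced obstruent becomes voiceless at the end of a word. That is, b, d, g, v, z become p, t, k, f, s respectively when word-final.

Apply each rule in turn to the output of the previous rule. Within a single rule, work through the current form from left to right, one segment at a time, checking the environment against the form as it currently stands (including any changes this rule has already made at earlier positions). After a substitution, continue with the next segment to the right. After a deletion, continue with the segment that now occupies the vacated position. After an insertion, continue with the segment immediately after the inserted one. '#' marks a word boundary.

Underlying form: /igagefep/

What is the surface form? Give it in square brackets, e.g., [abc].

(1) Degemination: no change — [igagefep]
(2) Syncope: [igagefep] → [igagfp]
(3) Progressive Voicing Assimilation: [igagfp] → [igagvb]
(4) Final Obstruent Devoicing: [igagvb] → [igagvp]

[igagvp]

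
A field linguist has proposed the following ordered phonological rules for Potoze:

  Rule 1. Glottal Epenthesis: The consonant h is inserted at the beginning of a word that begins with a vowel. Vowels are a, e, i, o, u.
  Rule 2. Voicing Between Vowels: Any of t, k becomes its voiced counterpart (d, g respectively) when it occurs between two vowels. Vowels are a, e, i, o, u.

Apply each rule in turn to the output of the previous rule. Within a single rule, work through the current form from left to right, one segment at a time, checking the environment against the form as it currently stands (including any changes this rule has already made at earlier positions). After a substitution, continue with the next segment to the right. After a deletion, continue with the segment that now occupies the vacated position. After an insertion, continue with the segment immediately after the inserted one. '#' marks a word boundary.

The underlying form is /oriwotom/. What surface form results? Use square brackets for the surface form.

Rule 1 Glottal Epenthesis: [oriwotom] → [horiwotom]
Rule 2 Voicing Between Vowels: [horiwotom] → [horiwodom]

[horiwodom]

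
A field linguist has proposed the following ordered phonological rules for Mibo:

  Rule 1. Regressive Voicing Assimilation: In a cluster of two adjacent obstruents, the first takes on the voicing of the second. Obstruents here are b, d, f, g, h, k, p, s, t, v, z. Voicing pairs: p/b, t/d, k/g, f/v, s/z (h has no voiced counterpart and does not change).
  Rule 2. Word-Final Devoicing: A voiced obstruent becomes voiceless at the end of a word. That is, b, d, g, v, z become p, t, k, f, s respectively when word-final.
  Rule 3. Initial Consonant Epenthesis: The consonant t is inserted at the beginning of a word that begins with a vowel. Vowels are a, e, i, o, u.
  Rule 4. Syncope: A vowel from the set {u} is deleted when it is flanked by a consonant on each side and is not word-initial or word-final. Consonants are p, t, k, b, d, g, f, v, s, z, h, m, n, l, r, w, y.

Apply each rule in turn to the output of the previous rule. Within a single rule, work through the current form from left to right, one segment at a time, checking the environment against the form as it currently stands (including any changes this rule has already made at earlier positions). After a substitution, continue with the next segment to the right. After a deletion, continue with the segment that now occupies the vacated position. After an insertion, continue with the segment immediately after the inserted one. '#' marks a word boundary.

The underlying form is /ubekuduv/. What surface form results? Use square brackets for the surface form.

[tbekdf]

Rule 1 Regressive Voicing Assimilation: no change — [ubekuduv]
Rule 2 Word-Final Devoicing: [ubekuduv] → [ubekuduf]
Rule 3 Initial Consonant Epenthesis: [ubekuduf] → [tubekuduf]
Rule 4 Syncope: [tubekuduf] → [tbekdf]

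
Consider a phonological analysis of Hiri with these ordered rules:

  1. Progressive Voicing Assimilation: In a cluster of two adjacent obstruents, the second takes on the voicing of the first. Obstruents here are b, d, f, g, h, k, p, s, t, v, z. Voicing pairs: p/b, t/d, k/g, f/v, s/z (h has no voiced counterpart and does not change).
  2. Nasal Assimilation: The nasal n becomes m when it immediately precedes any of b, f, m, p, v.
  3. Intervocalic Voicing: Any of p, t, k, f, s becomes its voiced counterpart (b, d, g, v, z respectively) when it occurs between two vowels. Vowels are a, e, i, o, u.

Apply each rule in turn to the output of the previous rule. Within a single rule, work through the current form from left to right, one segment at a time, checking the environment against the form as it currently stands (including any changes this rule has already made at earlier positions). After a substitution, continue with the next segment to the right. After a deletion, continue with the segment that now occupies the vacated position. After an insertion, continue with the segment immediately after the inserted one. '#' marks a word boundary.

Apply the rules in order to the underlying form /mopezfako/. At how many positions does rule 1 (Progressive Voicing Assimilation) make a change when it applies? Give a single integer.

1

1 Progressive Voicing Assimilation: [mopezfako] → [mopezvako]
2 Nasal Assimilation: no change — [mopezvako]
3 Intervocalic Voicing: [mopezvako] → [mobezvago]
Rule 1 changed 1 position(s).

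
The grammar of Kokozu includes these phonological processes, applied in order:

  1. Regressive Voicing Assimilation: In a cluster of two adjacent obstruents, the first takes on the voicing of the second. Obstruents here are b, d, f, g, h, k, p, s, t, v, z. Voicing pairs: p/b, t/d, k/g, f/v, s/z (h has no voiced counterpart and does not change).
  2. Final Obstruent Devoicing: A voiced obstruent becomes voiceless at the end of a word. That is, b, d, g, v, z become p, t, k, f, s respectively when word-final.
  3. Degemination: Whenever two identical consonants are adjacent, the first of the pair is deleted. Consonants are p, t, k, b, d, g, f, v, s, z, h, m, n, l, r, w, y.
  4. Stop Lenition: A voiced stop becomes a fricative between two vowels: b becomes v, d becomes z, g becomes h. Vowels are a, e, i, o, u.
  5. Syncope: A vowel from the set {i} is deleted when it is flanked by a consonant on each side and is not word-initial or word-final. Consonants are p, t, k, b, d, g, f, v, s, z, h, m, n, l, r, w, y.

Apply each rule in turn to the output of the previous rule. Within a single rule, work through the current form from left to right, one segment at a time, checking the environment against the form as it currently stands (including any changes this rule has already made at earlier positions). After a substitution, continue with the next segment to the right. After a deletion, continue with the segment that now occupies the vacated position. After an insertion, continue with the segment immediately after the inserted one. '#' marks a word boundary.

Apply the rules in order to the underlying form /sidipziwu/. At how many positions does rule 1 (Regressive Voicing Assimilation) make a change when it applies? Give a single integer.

1

1 Regressive Voicing Assimilation: [sidipziwu] → [sidibziwu]
2 Final Obstruent Devoicing: no change — [sidibziwu]
3 Degemination: no change — [sidibziwu]
4 Stop Lenition: [sidibziwu] → [sizibziwu]
5 Syncope: [sizibziwu] → [szbzwu]
Rule 1 changed 1 position(s).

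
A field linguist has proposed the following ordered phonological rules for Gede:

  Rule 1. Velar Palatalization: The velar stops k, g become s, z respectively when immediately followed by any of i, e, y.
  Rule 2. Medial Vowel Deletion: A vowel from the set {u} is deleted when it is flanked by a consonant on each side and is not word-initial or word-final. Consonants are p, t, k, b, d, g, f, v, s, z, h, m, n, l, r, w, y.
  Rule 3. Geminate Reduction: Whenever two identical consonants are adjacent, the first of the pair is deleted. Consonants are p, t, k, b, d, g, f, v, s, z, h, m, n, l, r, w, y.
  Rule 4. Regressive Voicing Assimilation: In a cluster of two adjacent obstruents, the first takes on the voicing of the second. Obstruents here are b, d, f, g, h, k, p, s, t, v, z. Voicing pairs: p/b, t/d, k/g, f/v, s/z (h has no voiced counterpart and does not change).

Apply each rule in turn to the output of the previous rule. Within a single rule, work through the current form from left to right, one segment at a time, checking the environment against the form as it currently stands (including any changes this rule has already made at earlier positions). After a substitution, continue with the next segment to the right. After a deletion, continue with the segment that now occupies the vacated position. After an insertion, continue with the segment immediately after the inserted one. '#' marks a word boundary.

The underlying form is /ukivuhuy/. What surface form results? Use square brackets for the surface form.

[usifhy]

Rule 1 Velar Palatalization: [ukivuhuy] → [usivuhuy]
Rule 2 Medial Vowel Deletion: [usivuhuy] → [usivhy]
Rule 3 Geminate Reduction: no change — [usivhy]
Rule 4 Regressive Voicing Assimilation: [usivhy] → [usifhy]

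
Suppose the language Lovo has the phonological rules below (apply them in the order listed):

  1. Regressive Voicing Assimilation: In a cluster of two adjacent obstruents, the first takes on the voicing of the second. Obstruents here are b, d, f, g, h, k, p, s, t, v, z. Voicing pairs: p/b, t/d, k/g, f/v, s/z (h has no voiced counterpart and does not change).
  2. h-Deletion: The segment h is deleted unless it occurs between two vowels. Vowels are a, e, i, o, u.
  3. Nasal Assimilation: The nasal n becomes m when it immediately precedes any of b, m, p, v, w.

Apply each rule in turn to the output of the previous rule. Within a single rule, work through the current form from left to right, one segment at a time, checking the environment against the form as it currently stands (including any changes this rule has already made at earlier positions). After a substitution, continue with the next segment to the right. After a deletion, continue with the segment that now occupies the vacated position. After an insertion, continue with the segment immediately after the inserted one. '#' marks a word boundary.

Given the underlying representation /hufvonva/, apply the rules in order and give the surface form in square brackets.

[uvvomva]

1 Regressive Voicing Assimilation: [hufvonva] → [huvvonva]
2 h-Deletion: [huvvonva] → [uvvonva]
3 Nasal Assimilation: [uvvonva] → [uvvomva]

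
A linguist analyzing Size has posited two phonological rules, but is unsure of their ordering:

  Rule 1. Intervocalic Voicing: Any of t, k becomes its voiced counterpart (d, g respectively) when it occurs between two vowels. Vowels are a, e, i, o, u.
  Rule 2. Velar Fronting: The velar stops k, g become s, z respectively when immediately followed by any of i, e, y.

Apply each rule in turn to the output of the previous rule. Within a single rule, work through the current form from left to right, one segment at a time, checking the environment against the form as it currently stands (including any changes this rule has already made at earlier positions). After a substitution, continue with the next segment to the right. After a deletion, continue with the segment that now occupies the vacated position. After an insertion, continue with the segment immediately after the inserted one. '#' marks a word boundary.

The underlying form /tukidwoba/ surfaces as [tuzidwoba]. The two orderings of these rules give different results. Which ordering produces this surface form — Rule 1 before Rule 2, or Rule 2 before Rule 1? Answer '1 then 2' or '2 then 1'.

Order 1 then 2:
  1 Intervocalic Voicing: [tukidwoba] → [tugidwoba]
  2 Velar Fronting: [tugidwoba] → [tuzidwoba]
  result: [tuzidwoba]
Order 2 then 1:
  2 Velar Fronting: [tukidwoba] → [tusidwoba]
  1 Intervocalic Voicing: no change — [tusidwoba]
  result: [tusidwoba]

1 then 2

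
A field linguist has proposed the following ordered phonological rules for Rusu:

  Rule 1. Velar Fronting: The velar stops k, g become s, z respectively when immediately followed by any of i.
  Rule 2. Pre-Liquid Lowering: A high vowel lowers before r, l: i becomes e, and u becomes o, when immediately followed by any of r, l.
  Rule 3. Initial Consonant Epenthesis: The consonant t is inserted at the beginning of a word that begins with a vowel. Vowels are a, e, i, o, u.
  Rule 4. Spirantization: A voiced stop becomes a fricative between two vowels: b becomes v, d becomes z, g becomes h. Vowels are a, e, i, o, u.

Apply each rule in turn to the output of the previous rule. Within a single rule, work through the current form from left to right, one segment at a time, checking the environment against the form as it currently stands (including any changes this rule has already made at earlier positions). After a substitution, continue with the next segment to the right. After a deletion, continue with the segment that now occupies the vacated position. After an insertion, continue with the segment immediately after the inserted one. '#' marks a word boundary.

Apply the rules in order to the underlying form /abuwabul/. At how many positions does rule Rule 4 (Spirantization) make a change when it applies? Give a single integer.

Rule 1 Velar Fronting: no change — [abuwabul]
Rule 2 Pre-Liquid Lowering: [abuwabul] → [abuwabol]
Rule 3 Initial Consonant Epenthesis: [abuwabol] → [tabuwabol]
Rule 4 Spirantization: [tabuwabol] → [tavuwavol]
Rule Rule 4 changed 2 position(s).

2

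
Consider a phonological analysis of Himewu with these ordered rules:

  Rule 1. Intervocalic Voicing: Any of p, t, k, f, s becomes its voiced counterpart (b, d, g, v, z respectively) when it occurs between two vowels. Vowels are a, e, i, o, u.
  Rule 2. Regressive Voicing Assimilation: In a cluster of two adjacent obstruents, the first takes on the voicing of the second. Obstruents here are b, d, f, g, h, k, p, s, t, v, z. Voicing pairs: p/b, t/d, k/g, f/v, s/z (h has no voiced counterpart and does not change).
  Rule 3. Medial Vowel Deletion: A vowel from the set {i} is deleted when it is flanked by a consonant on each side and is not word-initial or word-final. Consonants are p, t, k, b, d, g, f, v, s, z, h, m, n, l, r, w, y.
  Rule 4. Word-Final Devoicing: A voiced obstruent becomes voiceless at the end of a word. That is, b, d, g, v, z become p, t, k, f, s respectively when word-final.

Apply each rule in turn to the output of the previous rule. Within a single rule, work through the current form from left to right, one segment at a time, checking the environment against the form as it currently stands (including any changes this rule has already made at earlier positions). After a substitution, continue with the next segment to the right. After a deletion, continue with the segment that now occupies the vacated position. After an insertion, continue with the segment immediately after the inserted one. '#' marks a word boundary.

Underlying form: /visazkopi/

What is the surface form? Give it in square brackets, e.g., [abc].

Rule 1 Intervocalic Voicing: [visazkopi] → [vizazkobi]
Rule 2 Regressive Voicing Assimilation: [vizazkobi] → [vizaskobi]
Rule 3 Medial Vowel Deletion: [vizaskobi] → [vzaskobi]
Rule 4 Word-Final Devoicing: no change — [vzaskobi]

[vzaskobi]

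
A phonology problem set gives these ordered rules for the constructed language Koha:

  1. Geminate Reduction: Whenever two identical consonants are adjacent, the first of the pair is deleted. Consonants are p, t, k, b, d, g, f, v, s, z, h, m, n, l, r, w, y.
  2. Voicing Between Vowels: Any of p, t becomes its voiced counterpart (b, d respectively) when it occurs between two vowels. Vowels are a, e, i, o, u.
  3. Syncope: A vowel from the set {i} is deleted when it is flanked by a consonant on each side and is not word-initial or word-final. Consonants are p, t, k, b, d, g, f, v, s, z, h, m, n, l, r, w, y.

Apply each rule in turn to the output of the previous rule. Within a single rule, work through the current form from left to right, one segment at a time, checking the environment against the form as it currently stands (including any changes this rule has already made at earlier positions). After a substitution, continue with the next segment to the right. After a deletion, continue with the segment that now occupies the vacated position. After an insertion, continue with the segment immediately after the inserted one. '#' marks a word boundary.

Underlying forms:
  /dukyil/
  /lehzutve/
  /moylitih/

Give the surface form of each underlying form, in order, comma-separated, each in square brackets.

/dukyil/:
  1 Geminate Reduction: no change — [dukyil]
  2 Voicing Between Vowels: no change — [dukyil]
  3 Syncope: [dukyil] → [dukyl]
/lehzutve/:
  1 Geminate Reduction: no change — [lehzutve]
  2 Voicing Between Vowels: no change — [lehzutve]
  3 Syncope: no change — [lehzutve]
/moylitih/:
  1 Geminate Reduction: no change — [moylitih]
  2 Voicing Between Vowels: [moylitih] → [moylidih]
  3 Syncope: [moylidih] → [moyldh]

[dukyl], [lehzutve], [moyldh]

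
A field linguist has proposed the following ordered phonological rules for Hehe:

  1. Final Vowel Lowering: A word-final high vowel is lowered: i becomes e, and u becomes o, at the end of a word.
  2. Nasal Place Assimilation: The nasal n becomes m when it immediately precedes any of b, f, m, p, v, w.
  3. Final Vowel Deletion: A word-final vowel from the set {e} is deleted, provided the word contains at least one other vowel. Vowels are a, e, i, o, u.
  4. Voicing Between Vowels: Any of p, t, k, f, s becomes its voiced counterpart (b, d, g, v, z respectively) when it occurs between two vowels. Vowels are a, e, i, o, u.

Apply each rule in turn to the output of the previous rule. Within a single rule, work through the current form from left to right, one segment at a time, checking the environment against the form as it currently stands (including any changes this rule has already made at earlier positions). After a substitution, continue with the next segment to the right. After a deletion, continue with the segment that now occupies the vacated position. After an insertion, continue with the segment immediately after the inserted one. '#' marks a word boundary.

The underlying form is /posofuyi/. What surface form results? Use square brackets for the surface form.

[pozovuy]

1 Final Vowel Lowering: [posofuyi] → [posofuye]
2 Nasal Place Assimilation: no change — [posofuye]
3 Final Vowel Deletion: [posofuye] → [posofuy]
4 Voicing Between Vowels: [posofuy] → [pozovuy]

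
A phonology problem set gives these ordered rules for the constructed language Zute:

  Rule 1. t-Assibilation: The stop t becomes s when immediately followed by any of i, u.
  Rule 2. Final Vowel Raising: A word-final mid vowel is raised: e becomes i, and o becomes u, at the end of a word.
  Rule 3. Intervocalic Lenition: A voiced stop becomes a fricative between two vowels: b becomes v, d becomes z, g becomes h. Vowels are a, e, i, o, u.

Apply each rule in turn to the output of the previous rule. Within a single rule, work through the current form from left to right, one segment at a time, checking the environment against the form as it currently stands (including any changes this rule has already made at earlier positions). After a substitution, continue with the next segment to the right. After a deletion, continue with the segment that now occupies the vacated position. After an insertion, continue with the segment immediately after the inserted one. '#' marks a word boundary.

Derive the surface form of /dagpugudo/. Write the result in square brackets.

Rule 1 t-Assibilation: no change — [dagpugudo]
Rule 2 Final Vowel Raising: [dagpugudo] → [dagpugudu]
Rule 3 Intervocalic Lenition: [dagpugudu] → [dagpuhuzu]

[dagpuhuzu]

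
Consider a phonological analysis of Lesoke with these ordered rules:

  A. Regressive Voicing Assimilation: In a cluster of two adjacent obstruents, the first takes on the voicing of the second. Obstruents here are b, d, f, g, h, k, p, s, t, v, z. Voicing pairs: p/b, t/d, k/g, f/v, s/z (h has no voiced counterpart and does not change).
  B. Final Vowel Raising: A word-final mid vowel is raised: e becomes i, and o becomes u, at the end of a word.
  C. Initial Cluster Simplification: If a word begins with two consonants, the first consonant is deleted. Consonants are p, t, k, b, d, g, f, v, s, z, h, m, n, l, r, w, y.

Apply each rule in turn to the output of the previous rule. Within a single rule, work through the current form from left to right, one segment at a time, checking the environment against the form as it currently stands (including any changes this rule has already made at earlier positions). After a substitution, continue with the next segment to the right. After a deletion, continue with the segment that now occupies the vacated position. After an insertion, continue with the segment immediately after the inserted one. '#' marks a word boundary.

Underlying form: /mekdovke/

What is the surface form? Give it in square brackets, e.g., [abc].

A Regressive Voicing Assimilation: [mekdovke] → [megdofke]
B Final Vowel Raising: [megdofke] → [megdofki]
C Initial Cluster Simplification: no change — [megdofki]

[megdofki]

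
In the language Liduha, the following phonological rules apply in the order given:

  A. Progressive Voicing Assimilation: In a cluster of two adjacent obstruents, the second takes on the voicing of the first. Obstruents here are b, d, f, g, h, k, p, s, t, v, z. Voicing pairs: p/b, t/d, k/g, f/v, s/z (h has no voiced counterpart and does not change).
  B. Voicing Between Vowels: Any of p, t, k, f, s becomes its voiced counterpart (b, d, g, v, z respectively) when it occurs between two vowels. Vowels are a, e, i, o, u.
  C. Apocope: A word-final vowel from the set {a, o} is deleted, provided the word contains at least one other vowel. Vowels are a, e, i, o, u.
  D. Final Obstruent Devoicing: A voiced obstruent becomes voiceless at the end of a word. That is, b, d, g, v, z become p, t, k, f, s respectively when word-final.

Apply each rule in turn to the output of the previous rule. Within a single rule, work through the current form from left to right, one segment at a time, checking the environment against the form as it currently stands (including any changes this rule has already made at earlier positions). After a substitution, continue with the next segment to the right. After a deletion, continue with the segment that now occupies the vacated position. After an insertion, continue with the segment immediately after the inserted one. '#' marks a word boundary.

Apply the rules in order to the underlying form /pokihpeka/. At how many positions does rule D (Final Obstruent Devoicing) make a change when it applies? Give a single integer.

1

A Progressive Voicing Assimilation: no change — [pokihpeka]
B Voicing Between Vowels: [pokihpeka] → [pogihpega]
C Apocope: [pogihpega] → [pogihpeg]
D Final Obstruent Devoicing: [pogihpeg] → [pogihpek]
Rule D changed 1 position(s).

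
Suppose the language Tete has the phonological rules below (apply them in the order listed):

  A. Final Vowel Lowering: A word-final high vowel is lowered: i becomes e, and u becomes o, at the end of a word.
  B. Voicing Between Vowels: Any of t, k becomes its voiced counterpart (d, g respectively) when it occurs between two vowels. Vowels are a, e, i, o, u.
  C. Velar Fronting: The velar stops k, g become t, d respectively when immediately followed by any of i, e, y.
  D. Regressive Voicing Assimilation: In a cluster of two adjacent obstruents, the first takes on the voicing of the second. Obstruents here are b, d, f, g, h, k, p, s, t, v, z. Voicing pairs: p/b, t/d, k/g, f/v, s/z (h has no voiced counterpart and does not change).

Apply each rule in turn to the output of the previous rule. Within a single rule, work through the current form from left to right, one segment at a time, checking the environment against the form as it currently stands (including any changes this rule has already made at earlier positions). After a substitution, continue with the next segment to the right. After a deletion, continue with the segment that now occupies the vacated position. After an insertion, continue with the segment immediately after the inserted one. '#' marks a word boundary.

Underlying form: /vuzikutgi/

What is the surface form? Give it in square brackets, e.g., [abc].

[vuzigudde]

A Final Vowel Lowering: [vuzikutgi] → [vuzikutge]
B Voicing Between Vowels: [vuzikutge] → [vuzigutge]
C Velar Fronting: [vuzigutge] → [vuzigutde]
D Regressive Voicing Assimilation: [vuzigutde] → [vuzigudde]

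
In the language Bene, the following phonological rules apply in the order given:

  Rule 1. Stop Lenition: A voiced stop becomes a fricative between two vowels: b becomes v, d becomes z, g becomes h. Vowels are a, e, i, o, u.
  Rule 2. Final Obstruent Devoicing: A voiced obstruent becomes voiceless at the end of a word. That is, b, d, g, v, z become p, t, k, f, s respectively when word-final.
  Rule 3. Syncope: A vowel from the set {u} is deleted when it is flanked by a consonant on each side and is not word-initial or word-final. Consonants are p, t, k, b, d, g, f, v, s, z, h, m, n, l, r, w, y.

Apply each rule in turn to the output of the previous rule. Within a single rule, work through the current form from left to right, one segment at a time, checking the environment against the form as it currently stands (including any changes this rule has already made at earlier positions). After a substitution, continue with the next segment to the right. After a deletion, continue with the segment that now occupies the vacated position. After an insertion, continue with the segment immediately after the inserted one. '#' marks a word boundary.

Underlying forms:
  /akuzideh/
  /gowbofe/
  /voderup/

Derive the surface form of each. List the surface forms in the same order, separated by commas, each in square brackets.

[akzizeh], [gowbofe], [vozerp]

/akuzideh/:
  Rule 1 Stop Lenition: [akuzideh] → [akuzizeh]
  Rule 2 Final Obstruent Devoicing: no change — [akuzizeh]
  Rule 3 Syncope: [akuzizeh] → [akzizeh]
/gowbofe/:
  Rule 1 Stop Lenition: no change — [gowbofe]
  Rule 2 Final Obstruent Devoicing: no change — [gowbofe]
  Rule 3 Syncope: no change — [gowbofe]
/voderup/:
  Rule 1 Stop Lenition: [voderup] → [vozerup]
  Rule 2 Final Obstruent Devoicing: no change — [vozerup]
  Rule 3 Syncope: [vozerup] → [vozerp]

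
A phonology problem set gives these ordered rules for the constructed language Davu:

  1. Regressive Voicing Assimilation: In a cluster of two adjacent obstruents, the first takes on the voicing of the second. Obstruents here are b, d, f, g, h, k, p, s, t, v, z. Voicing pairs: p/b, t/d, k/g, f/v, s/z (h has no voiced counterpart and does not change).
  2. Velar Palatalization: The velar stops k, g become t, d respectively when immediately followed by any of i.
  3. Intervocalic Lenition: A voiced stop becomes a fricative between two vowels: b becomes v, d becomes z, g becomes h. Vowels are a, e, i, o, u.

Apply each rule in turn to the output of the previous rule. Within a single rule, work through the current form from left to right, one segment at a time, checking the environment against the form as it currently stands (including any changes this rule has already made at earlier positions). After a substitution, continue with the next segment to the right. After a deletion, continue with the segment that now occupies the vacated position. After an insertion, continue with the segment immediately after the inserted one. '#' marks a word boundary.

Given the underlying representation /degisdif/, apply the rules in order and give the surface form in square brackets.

1 Regressive Voicing Assimilation: [degisdif] → [degizdif]
2 Velar Palatalization: [degizdif] → [dedizdif]
3 Intervocalic Lenition: [dedizdif] → [dezizdif]

[dezizdif]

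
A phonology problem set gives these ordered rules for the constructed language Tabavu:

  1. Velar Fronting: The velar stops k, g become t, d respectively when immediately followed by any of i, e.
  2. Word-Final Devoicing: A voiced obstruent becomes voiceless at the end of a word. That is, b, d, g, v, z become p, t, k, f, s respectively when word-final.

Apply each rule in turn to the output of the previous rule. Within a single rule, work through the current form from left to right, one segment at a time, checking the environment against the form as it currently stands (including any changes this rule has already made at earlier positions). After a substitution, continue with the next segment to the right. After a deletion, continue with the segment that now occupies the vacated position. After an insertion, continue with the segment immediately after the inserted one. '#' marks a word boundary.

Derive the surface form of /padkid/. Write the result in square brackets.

[padtit]

1 Velar Fronting: [padkid] → [padtid]
2 Word-Final Devoicing: [padtid] → [padtit]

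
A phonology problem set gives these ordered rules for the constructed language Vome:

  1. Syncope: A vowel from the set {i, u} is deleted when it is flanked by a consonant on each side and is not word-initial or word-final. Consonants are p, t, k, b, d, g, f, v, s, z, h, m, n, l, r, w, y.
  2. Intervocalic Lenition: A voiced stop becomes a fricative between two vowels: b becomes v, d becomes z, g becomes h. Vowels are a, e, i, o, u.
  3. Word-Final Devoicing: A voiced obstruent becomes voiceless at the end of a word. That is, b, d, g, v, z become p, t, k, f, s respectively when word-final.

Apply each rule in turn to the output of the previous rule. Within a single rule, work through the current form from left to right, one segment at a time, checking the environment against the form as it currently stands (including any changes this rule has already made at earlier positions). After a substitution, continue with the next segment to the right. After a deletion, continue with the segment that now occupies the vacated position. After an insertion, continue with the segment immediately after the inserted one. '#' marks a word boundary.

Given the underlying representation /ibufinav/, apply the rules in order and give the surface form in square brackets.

1 Syncope: [ibufinav] → [ibfnav]
2 Intervocalic Lenition: no change — [ibfnav]
3 Word-Final Devoicing: [ibfnav] → [ibfnaf]

[ibfnaf]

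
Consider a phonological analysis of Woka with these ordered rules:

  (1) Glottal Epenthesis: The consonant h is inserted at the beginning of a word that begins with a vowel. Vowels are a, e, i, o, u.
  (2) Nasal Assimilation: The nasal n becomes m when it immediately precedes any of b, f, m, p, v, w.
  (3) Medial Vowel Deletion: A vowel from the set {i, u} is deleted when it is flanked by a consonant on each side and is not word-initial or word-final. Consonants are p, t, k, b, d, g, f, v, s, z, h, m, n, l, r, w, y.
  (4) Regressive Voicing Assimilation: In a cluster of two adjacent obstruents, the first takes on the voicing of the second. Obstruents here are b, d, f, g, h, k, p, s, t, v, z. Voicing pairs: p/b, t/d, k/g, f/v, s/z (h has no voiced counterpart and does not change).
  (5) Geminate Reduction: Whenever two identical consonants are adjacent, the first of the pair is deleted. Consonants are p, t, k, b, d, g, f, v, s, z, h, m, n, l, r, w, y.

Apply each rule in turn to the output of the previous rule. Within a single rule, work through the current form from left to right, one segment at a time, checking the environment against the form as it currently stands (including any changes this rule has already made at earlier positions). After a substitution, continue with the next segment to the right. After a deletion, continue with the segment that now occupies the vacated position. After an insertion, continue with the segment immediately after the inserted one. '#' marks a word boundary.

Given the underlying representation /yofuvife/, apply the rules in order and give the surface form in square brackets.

(1) Glottal Epenthesis: no change — [yofuvife]
(2) Nasal Assimilation: no change — [yofuvife]
(3) Medial Vowel Deletion: [yofuvife] → [yofvfe]
(4) Regressive Voicing Assimilation: [yofvfe] → [yovffe]
(5) Geminate Reduction: [yovffe] → [yovfe]

[yovfe]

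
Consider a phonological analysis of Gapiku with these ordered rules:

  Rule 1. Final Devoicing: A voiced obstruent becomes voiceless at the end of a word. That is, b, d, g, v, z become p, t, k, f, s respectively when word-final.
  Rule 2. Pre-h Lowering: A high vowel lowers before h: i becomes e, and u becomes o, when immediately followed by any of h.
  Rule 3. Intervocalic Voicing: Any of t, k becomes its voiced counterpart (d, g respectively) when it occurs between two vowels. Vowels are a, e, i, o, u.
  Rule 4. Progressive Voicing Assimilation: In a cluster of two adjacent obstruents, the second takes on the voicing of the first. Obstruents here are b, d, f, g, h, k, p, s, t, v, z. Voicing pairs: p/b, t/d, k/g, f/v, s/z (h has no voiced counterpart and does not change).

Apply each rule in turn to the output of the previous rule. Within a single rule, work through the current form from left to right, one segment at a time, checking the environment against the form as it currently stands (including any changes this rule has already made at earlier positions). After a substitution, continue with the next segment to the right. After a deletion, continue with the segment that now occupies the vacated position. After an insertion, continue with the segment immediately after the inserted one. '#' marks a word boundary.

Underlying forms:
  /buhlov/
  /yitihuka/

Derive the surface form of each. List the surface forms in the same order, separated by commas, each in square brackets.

/buhlov/:
  Rule 1 Final Devoicing: [buhlov] → [buhlof]
  Rule 2 Pre-h Lowering: [buhlof] → [bohlof]
  Rule 3 Intervocalic Voicing: no change — [bohlof]
  Rule 4 Progressive Voicing Assimilation: no change — [bohlof]
/yitihuka/:
  Rule 1 Final Devoicing: no change — [yitihuka]
  Rule 2 Pre-h Lowering: [yitihuka] → [yitehuka]
  Rule 3 Intervocalic Voicing: [yitehuka] → [yidehuga]
  Rule 4 Progressive Voicing Assimilation: no change — [yidehuga]

[bohlof], [yidehuga]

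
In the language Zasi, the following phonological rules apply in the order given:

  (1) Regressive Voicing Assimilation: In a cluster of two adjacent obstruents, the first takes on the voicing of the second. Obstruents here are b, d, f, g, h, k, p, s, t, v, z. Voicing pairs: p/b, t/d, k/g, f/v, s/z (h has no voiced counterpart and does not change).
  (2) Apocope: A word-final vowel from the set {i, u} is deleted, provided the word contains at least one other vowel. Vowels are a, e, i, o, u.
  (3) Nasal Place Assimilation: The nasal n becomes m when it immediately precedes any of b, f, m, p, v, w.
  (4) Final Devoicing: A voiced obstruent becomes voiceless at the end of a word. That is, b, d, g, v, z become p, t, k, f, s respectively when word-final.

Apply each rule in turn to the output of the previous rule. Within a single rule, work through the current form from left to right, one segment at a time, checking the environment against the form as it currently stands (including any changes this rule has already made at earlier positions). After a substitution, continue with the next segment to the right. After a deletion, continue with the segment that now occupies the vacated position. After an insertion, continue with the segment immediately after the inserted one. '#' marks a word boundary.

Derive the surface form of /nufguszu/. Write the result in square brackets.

[nuvguzs]

(1) Regressive Voicing Assimilation: [nufguszu] → [nuvguzzu]
(2) Apocope: [nuvguzzu] → [nuvguzz]
(3) Nasal Place Assimilation: no change — [nuvguzz]
(4) Final Devoicing: [nuvguzz] → [nuvguzs]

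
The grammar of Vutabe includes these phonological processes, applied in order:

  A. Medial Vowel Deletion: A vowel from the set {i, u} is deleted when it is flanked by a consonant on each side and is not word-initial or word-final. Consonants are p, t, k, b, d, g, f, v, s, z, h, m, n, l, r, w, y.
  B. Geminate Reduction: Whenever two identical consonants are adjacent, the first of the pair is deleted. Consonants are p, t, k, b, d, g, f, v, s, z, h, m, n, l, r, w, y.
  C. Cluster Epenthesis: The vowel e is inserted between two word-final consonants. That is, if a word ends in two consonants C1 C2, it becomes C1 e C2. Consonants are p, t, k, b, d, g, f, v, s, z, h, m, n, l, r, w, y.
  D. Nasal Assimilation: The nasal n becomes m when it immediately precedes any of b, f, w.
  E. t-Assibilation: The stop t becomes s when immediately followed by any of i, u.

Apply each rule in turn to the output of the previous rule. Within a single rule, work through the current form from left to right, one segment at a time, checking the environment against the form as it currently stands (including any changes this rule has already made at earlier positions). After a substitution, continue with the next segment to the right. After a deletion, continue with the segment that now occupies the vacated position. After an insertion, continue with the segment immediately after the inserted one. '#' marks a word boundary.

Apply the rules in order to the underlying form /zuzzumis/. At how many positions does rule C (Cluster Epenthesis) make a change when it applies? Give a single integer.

A Medial Vowel Deletion: [zuzzumis] → [zzzms]
B Geminate Reduction: [zzzms] → [zms]
C Cluster Epenthesis: [zms] → [zmes]
D Nasal Assimilation: no change — [zmes]
E t-Assibilation: no change — [zmes]
Rule C changed 1 position(s).

1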